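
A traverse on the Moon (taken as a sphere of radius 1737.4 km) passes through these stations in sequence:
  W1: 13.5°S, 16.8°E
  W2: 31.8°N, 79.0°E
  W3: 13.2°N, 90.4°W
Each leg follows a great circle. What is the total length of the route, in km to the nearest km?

Leg W1→W2: central angle 1.3053 rad, distance 2267.8 km.
Leg W2→W3: central angle 2.3364 rad, distance 4059.3 km.
Total: 2267.8 + 4059.3 ≈ 6327 km.

6327 km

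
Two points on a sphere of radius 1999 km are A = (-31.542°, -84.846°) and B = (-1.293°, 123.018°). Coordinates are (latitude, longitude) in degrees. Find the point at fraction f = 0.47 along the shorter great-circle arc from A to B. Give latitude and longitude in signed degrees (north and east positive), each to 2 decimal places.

The central angle between A and B is δ = 2.4060 rad.
With f = 0.47, the slerp weights are sin((1−f)δ)/sin δ = 1.4257 and sin(fδ)/sin δ = 1.3484.
Weighted sum of the unit vectors: (1.4257)·(0.0766,-0.8488,-0.5231) + (1.3484)·(-0.5448,0.8383,-0.0226) = (-0.6254, -0.0798, -0.7762).
Converting back: φ = atan2(z, √(x²+y²)) = -50.92°, λ = atan2(y, x) = -172.73°.

-50.92°, -172.73°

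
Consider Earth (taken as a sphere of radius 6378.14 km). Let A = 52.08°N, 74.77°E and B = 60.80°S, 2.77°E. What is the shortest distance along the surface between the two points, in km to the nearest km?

14091 km

With latitudes φ₁ = 52.080°, φ₂ = -60.800° and longitude difference Δλ = -72.000°:
cos c = sin φ₁ sin φ₂ + cos φ₁ cos φ₂ cos Δλ = (0.7889)(-0.8729) + (0.6146)(0.4879)(0.3090) = -0.59597,
so c = arccos(-0.59597) = 2.20927 rad.
Distance = R·c = 6378.14 × 2.2093 ≈ 14091 km.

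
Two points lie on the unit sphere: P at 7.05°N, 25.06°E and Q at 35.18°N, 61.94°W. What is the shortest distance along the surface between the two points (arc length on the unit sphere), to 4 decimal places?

1.4574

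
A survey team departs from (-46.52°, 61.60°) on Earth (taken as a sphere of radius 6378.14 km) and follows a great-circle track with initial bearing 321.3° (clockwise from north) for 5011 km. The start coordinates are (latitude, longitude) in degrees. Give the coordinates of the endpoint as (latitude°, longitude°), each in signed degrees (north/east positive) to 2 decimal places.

Angular distance δ = d/R = 5011/6378.14 = 0.78565 rad; initial bearing θ = 5.6077 rad.
sin φ₂ = sin φ₁ cos δ + cos φ₁ sin δ cos θ = (-0.7256)(0.7069) + (0.6881)(0.7073)(0.7804) = -0.1331, so φ₂ = -7.65°.
Δλ = atan2(sin θ sin δ cos φ₁, cos δ − sin φ₁ sin φ₂) = atan2(-0.3043, 0.6103) = -26.500°.
λ₂ = 61.600° − 26.500° = 35.10°.

-7.65°, 35.10°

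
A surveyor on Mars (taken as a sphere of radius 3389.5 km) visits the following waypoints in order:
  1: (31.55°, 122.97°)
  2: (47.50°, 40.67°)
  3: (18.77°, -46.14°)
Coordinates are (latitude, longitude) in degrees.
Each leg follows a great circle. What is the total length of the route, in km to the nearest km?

8081 km

Leg 1→2: central angle 1.0895 rad, distance 3692.9 km.
Leg 2→3: central angle 1.2945 rad, distance 4387.6 km.
Total: 3692.9 + 4387.6 ≈ 8081 km.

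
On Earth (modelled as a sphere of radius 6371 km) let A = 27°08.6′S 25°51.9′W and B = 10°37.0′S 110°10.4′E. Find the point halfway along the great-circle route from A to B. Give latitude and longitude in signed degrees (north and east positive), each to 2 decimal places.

-42.20°, 49.17°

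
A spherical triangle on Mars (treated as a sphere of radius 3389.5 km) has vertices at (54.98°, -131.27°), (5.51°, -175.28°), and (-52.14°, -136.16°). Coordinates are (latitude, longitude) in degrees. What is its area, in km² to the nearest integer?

8681978 km²

Side lengths (central angles): a = 1.1613, b = 1.8709, c = 1.0593 rad; semiperimeter s = 2.0458.
By l'Huilier's theorem, tan(E/4) = √[tan(s/2) tan((s−a)/2) tan((s−b)/2) tan((s−c)/2)], giving spherical excess E = 0.7557 rad.
Area = E·R² = 0.7557 × (3389.5)² ≈ 8681978 km².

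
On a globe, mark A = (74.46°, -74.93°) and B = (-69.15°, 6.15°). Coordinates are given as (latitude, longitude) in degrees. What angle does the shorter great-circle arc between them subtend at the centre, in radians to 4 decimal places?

Let φ₁ = 1.2996 rad, φ₂ = -1.2069 rad, and Δλ = 1.4151 rad.
cos c = sin φ₁ sin φ₂ + cos φ₁ cos φ₂ cos Δλ = (0.9634)(-0.9345) + (0.2679)(0.3559)(0.1551) = -0.88557,
so c = arccos(-0.88557) = 2.65851 rad.
So the angular separation is 2.6585 rad.

2.6585 rad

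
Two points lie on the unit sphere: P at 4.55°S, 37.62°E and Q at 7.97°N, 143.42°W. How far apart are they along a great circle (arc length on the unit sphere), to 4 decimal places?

3.0792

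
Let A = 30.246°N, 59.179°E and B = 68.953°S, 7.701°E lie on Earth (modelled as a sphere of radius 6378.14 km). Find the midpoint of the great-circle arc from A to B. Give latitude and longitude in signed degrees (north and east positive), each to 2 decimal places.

-20.93°, 44.69°

Central angle δ = 1.8513 rad. Interpolating on the sphere with fraction f = 0.5:
P = [sin((1−f)δ)·A + sin(fδ)·B] / sin δ = 0.8315·A + 0.8315·B in Cartesian coordinates,
giving P = (0.6640, 0.6569, -0.3572), i.e. latitude -20.93°, longitude 44.69°.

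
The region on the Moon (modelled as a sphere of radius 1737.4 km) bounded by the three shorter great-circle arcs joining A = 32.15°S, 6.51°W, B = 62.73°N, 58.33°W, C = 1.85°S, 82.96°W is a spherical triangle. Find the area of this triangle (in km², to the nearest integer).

Side lengths (central angles): a = 1.1728, b = 1.3537, c = 1.8062 rad; semiperimeter s = 2.1663.
By l'Huilier's theorem, tan(E/4) = √[tan(s/2) tan((s−a)/2) tan((s−b)/2) tan((s−c)/2)], giving spherical excess E = 1.1030 rad.
Area = E·R² = 1.1030 × (1737.4)² ≈ 3329336 km².

3329336 km²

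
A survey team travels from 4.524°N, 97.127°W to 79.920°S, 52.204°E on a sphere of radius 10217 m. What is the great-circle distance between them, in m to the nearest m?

In radians: φ₁ = 0.0790, φ₂ = -1.3949, Δλ = 149.331° = 2.6063 rad.
cos c = sin φ₁ sin φ₂ + cos φ₁ cos φ₂ cos Δλ = (0.0789)(-0.9846) + (0.9969)(0.1750)(-0.8601) = -0.22773,
so c = arccos(-0.22773) = 1.80054 rad.
Distance = R·c = 10217 × 1.8005 ≈ 18396 m.

18396 m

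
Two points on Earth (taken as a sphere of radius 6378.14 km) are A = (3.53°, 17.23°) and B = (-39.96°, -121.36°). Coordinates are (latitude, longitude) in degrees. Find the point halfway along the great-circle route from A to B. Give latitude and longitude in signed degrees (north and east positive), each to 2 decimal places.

-41.32°, -32.91°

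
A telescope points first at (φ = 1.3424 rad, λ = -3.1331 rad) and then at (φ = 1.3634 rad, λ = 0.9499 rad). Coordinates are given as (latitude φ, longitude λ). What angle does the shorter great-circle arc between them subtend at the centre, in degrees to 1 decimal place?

With latitudes φ₁ = 76.914°, φ₂ = 78.117° and longitude difference Δλ = -126.061°:
cos c = sin φ₁ sin φ₂ + cos φ₁ cos φ₂ cos Δλ = (0.9740)(0.9786) + (0.2264)(0.2059)(-0.5887) = 0.92571,
so c = arccos(0.92571) = 0.38788 rad.
So the angular separation is 22.2°.

22.2°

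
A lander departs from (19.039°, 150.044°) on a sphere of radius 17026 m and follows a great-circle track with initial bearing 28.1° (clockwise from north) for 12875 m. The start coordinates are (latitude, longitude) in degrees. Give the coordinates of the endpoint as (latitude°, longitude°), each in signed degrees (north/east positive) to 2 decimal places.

54.04°, -176.56°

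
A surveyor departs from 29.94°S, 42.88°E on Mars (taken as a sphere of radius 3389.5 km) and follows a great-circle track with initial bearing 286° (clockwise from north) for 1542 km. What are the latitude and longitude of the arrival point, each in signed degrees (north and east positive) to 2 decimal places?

Angular distance δ = d/R = 1542/3389.5 = 0.45493 rad; initial bearing θ = 4.9916 rad.
sin φ₂ = sin φ₁ cos δ + cos φ₁ sin δ cos θ = (-0.4991)(0.8983) + (0.8665)(0.4394)(0.2756) = -0.3434, so φ₂ = -20.08°.
Δλ = atan2(sin θ sin δ cos φ₁, cos δ − sin φ₁ sin φ₂) = atan2(-0.3660, 0.7269) = -26.726°.
λ₂ = 42.880° − 26.726° = 16.15°.

-20.08°, 16.15°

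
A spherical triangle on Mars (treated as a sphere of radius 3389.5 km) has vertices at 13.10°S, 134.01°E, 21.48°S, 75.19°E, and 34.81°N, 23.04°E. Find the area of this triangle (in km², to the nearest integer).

Side lengths (central angles): a = 1.3080, b = 1.9994, c = 0.9858 rad; semiperimeter s = 2.1466.
By l'Huilier's theorem, tan(E/4) = √[tan(s/2) tan((s−a)/2) tan((s−b)/2) tan((s−c)/2)], giving spherical excess E = 0.7865 rad.
Area = E·R² = 0.7865 × (3389.5)² ≈ 9036185 km².

9036185 km²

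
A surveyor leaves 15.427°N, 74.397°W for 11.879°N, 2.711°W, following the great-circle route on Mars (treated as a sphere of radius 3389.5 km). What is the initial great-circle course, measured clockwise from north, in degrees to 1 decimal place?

82.8°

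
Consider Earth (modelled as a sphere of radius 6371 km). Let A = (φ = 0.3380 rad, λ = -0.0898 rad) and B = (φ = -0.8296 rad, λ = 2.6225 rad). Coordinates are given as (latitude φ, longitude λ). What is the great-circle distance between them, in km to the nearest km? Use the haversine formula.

Let φ₁ = 0.3380 rad, φ₂ = -0.8296 rad, and Δλ = 2.7123 rad.
Haversine: a = sin²(Δφ/2) + cos φ₁ cos φ₂ sin²(Δλ/2) = 0.3038 + (0.9434)(0.6752)(0.9546) = 0.91189.
Central angle c = 2·arcsin(√a) = 2.53884 rad.
Distance = R·c = 6371 × 2.5388 ≈ 16175 km.

16175 km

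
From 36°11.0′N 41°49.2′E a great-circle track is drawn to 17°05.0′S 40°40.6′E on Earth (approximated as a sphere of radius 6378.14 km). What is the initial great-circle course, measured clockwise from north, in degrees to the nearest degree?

With φ₁ = 0.6315, φ₂ = -0.2982, Δλ = -0.0200 rad, the forward-azimuth formula gives
θ = atan2( sin Δλ cos φ₂ , cos φ₁ sin φ₂ − sin φ₁ cos φ₂ cos Δλ ) = atan2(-0.0191, -0.8013) = -178.64°.
Adding 360° brings this into [0°, 360°): 181°.

181°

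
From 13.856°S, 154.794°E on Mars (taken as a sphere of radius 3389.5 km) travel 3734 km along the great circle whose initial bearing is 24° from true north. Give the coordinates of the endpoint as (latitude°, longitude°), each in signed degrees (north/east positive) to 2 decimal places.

43.07°, -175.43°

Angular distance δ = d/R = 3734/3389.5 = 1.10164 rad; initial bearing θ = 0.4189 rad.
sin φ₂ = sin φ₁ cos δ + cos φ₁ sin δ cos θ = (-0.2395)(0.4521) + (0.9709)(0.8919)(0.9135) = 0.6828, so φ₂ = 43.07°.
Δλ = atan2(sin θ sin δ cos φ₁, cos δ − sin φ₁ sin φ₂) = atan2(0.3522, 0.6157) = 29.774°.
λ₂ = 154.794° + 29.774° = 184.57° → -175.43° after wrapping to (−180°, 180°].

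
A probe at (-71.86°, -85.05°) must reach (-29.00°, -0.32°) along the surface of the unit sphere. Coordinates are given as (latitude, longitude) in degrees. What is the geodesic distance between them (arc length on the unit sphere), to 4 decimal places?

Let φ₁ = -1.2542 rad, φ₂ = -0.5061 rad, and Δλ = 1.4788 rad.
cos c = sin φ₁ sin φ₂ + cos φ₁ cos φ₂ cos Δλ = (-0.9503)(-0.4848) + (0.3113)(0.8746)(0.0918) = 0.48572,
so c = arccos(0.48572) = 1.06360 rad.
On the unit sphere the arc length equals the central angle: 1.0636.

1.0636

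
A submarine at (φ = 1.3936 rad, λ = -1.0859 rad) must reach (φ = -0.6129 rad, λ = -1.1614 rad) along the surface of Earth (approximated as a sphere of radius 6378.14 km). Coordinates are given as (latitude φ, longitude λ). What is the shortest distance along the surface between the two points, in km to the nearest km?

In radians: φ₁ = 1.3936, φ₂ = -0.6129, Δλ = -4.326° = -0.0755 rad.
Haversine: a = sin²(Δφ/2) + cos φ₁ cos φ₂ sin²(Δλ/2) = 0.7110 + (0.1763)(0.8180)(0.0014) = 0.71123.
Central angle c = 2·arcsin(√a) = 2.00695 rad.
Distance = R·c = 6378.14 × 2.0070 ≈ 12801 km.

12801 km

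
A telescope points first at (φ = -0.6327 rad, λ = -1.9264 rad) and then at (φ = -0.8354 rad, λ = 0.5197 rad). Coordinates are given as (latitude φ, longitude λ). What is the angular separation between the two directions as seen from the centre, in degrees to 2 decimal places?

88.67°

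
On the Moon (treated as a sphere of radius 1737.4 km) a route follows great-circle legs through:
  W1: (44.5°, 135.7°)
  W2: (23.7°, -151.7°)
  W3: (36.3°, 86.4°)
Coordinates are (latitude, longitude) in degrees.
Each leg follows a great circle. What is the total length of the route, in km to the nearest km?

4859 km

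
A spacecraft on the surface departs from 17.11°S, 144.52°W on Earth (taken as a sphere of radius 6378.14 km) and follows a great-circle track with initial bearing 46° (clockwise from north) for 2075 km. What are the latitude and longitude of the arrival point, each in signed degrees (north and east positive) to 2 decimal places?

-3.82°, -131.20°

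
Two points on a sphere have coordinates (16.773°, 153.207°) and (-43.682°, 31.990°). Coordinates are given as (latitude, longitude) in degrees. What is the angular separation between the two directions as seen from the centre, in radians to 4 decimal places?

With latitudes φ₁ = 16.773°, φ₂ = -43.682° and longitude difference Δλ = -121.217°:
Haversine: a = sin²(Δφ/2) + cos φ₁ cos φ₂ sin²(Δλ/2) = 0.2534 + (0.9575)(0.7232)(0.7591) = 0.77909.
Central angle c = 2·arcsin(√a) = 2.16298 rad.
So the angular separation is 2.1630 rad.

2.1630 rad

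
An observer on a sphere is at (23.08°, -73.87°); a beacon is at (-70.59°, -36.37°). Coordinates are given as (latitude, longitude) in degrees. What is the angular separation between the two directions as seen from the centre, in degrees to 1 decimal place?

With latitudes φ₁ = 23.080°, φ₂ = -70.590° and longitude difference Δλ = 37.500°:
cos c = sin φ₁ sin φ₂ + cos φ₁ cos φ₂ cos Δλ = (0.3920)(-0.9432) + (0.9200)(0.3323)(0.7934) = -0.12719,
so c = arccos(-0.12719) = 1.69833 rad.
So the angular separation is 97.3°.

97.3°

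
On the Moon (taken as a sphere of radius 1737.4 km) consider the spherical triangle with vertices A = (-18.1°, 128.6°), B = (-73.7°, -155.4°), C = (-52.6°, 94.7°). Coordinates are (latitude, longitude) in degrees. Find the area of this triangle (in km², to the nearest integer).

Side lengths (central angles): a = 0.7891, b = 0.7583, c = 1.1996 rad; semiperimeter s = 1.3735.
By l'Huilier's theorem, tan(E/4) = √[tan(s/2) tan((s−a)/2) tan((s−b)/2) tan((s−c)/2)], giving spherical excess E = 0.3299 rad.
Area = E·R² = 0.3299 × (1737.4)² ≈ 995685 km².

995685 km²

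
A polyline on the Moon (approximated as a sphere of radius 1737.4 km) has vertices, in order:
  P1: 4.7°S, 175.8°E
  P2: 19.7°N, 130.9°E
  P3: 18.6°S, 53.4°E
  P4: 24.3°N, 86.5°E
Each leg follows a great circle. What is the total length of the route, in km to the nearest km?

Leg P1→P2: central angle 0.8802 rad, distance 1529.2 km.
Leg P2→P3: central angle 1.4851 rad, distance 2580.2 km.
Leg P3→P4: central angle 0.9368 rad, distance 1627.6 km.
Total: 1529.2 + 2580.2 + 1627.6 ≈ 5737 km.

5737 km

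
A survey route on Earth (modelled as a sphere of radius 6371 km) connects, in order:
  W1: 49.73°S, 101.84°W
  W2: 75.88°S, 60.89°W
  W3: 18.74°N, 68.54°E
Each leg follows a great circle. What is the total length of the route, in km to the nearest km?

16464 km

Leg W1→W2: central angle 0.5374 rad, distance 3423.6 km.
Leg W2→W3: central angle 2.0469 rad, distance 13040.6 km.
Total: 3423.6 + 13040.6 ≈ 16464 km.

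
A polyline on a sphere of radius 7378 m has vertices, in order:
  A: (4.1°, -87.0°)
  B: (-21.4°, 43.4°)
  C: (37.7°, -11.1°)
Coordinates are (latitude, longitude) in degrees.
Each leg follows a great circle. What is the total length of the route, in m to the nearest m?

26667 m

Leg A→B: central angle 2.2498 rad, distance 16598.7 m.
Leg B→C: central angle 1.3647 rad, distance 10068.6 m.
Total: 16598.7 + 10068.6 ≈ 26667 m.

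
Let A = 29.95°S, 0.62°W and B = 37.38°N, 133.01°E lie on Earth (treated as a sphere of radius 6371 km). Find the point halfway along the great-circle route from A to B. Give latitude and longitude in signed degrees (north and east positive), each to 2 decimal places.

The central angle between A and B is δ = 2.4625 rad.
With f = 0.5, the slerp weights are sin((1−f)δ)/sin δ = 1.5013 and sin(fδ)/sin δ = 1.5013.
Weighted sum of the unit vectors: (1.5013)·(0.8664,-0.0094,-0.4992) + (1.5013)·(-0.5420,0.5811,0.6071) = (0.4870, 0.8583, 0.1619).
Converting back: φ = atan2(z, √(x²+y²)) = 9.32°, λ = atan2(y, x) = 60.43°.

9.32°, 60.43°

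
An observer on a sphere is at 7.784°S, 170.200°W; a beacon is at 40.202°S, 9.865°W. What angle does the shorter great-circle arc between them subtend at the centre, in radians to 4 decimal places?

Let φ₁ = -0.1359 rad, φ₂ = -0.7017 rad, and Δλ = 2.7984 rad.
cos c = sin φ₁ sin φ₂ + cos φ₁ cos φ₂ cos Δλ = (-0.1354)(-0.6455) + (0.9908)(0.7638)(-0.9417) = -0.62518,
so c = arccos(-0.62518) = 2.24615 rad.
So the angular separation is 2.2462 rad.

2.2462 rad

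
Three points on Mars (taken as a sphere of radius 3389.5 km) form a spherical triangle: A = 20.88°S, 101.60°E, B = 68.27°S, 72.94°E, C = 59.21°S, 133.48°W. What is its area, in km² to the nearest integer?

Side lengths (central angles): a = 0.8915, b = 1.5384, c = 0.8833 rad; semiperimeter s = 1.6566.
By l'Huilier's theorem, tan(E/4) = √[tan(s/2) tan((s−a)/2) tan((s−b)/2) tan((s−c)/2)], giving spherical excess E = 0.4096 rad.
Area = E·R² = 0.4096 × (3389.5)² ≈ 4705799 km².

4705799 km²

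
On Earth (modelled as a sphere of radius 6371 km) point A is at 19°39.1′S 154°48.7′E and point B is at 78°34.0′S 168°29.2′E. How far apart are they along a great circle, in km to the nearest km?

6590 km

With latitudes φ₁ = -19.652°, φ₂ = -78.567° and longitude difference Δλ = 13.675°:
Haversine: a = sin²(Δφ/2) + cos φ₁ cos φ₂ sin²(Δλ/2) = 0.2418 + (0.9418)(0.1982)(0.0142) = 0.24449.
Central angle c = 2·arcsin(√a) = 1.03443 rad.
Distance = R·c = 6371 × 1.0344 ≈ 6590 km.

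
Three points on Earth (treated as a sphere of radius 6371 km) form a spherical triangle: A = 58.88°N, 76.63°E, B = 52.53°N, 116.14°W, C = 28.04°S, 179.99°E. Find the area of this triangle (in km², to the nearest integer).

Side lengths (central angles): a = 1.7078, b = 2.1035, c = 1.1888 rad; semiperimeter s = 2.5000.
By l'Huilier's theorem, tan(E/4) = √[tan(s/2) tan((s−a)/2) tan((s−b)/2) tan((s−c)/2)], giving spherical excess E = 1.6615 rad.
Area = E·R² = 1.6615 × (6371)² ≈ 67439730 km².

67439730 km²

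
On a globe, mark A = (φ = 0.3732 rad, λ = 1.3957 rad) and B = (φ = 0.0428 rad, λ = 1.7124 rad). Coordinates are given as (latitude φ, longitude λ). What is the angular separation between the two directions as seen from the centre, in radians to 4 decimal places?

0.4518 rad

In radians: φ₁ = 0.3732, φ₂ = 0.0428, Δλ = 18.146° = 0.3167 rad.
Haversine: a = sin²(Δφ/2) + cos φ₁ cos φ₂ sin²(Δλ/2) = 0.0270 + (0.9312)(0.9991)(0.0249) = 0.05018.
Central angle c = 2·arcsin(√a) = 0.45184 rad.
So the angular separation is 0.4518 rad.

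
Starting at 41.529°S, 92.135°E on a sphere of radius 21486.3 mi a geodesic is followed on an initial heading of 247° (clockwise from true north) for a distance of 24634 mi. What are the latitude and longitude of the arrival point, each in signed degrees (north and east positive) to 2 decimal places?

-32.65°, 7.05°

Angular distance δ = d/R = 24634/21486.3 = 1.14650 rad; initial bearing θ = 4.3110 rad.
sin φ₂ = sin φ₁ cos δ + cos φ₁ sin δ cos θ = (-0.6630)(0.4117) + (0.7486)(0.9113)(-0.3907) = -0.5395, so φ₂ = -32.65°.
Δλ = atan2(sin θ sin δ cos φ₁, cos δ − sin φ₁ sin φ₂) = atan2(-0.6280, 0.0540) = -85.087°.
λ₂ = 92.135° − 85.087° = 7.05°.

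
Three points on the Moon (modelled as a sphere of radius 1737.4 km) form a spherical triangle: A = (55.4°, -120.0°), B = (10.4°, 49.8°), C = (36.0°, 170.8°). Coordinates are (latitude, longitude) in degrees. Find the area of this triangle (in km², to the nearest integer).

3845697 km²

Side lengths (central angles): a = 1.8794, b = 0.8672, c = 1.9835 rad; semiperimeter s = 2.3651.
By l'Huilier's theorem, tan(E/4) = √[tan(s/2) tan((s−a)/2) tan((s−b)/2) tan((s−c)/2)], giving spherical excess E = 1.2740 rad.
Area = E·R² = 1.2740 × (1737.4)² ≈ 3845697 km².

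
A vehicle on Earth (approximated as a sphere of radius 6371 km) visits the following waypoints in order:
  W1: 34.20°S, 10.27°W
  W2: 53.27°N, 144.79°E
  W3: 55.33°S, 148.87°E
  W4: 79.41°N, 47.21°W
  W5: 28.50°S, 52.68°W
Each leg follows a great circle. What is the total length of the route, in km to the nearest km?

58487 km

Leg W1→W2: central angle 2.6883 rad, distance 17127.0 km.
Leg W2→W3: central angle 1.8963 rad, distance 12081.6 km.
Leg W3→W4: central angle 2.7114 rad, distance 17274.3 km.
Leg W4→W5: central angle 1.8842 rad, distance 12004.0 km.
Total: 17127.0 + 12081.6 + 17274.3 + 12004.0 ≈ 58487 km.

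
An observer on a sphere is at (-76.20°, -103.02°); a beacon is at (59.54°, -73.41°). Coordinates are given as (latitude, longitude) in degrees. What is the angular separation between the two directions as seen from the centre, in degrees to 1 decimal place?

In radians: φ₁ = -1.3299, φ₂ = 1.0392, Δλ = 29.610° = 0.5168 rad.
Haversine: a = sin²(Δφ/2) + cos φ₁ cos φ₂ sin²(Δλ/2) = 0.8581 + (0.2385)(0.5069)(0.0653) = 0.86599.
Central angle c = 2·arcsin(√a) = 2.39201 rad.
So the angular separation is 137.1°.

137.1°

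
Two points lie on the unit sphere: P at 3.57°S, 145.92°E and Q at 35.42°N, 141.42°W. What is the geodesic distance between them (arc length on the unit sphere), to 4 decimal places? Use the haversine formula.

In radians: φ₁ = -0.0623, φ₂ = 0.6182, Δλ = 72.660° = 1.2682 rad.
Haversine: a = sin²(Δφ/2) + cos φ₁ cos φ₂ sin²(Δλ/2) = 0.1114 + (0.9981)(0.8149)(0.3510) = 0.39684.
Central angle c = 2·arcsin(√a) = 1.36298 rad.
On the unit sphere the arc length equals the central angle: 1.3630.

1.3630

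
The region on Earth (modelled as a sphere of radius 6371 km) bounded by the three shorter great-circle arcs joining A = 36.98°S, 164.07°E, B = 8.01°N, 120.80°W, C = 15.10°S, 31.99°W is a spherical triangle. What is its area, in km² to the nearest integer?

81028359 km²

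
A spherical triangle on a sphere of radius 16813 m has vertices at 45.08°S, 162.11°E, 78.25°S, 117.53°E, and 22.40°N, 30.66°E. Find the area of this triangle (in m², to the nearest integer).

Side lengths (central angles): a = 1.9421, b = 2.3490, c = 0.6507 rad; semiperimeter s = 2.4709.
By l'Huilier's theorem, tan(E/4) = √[tan(s/2) tan((s−a)/2) tan((s−b)/2) tan((s−c)/2)], giving spherical excess E = 0.9684 rad.
Area = E·R² = 0.9684 × (16813)² ≈ 273744459 m².

273744459 m²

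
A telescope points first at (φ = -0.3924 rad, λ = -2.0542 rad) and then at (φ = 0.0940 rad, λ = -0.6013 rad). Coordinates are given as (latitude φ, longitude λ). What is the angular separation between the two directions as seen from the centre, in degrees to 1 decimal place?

85.9°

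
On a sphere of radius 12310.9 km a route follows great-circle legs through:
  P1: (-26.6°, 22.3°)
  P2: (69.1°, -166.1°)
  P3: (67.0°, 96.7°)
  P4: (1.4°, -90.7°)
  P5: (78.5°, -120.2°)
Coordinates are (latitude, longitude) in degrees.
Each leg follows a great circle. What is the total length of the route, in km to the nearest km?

Leg P1→P2: central angle 2.3948 rad, distance 29481.9 km.
Leg P2→P3: central angle 0.5689 rad, distance 7004.2 km.
Leg P3→P4: central angle 1.9443 rad, distance 23936.0 km.
Leg P4→P5: central angle 1.3721 rad, distance 16891.5 km.
Total: 29481.9 + 7004.2 + 23936.0 + 16891.5 ≈ 77314 km.

77314 km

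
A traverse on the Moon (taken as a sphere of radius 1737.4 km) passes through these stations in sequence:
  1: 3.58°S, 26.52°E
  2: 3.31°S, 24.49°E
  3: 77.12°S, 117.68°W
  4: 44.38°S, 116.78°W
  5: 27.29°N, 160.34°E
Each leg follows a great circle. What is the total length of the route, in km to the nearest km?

7146 km

Leg 1→2: central angle 0.0357 rad, distance 62.0 km.
Leg 2→3: central angle 1.6906 rad, distance 2937.2 km.
Leg 3→4: central angle 0.5715 rad, distance 992.8 km.
Leg 4→5: central angle 1.8152 rad, distance 3153.7 km.
Total: 62.0 + 2937.2 + 992.8 + 3153.7 ≈ 7146 km.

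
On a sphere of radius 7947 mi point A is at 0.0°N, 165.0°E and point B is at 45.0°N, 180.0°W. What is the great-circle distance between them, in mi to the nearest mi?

Let φ₁ = 0.0000 rad, φ₂ = 0.7854 rad, and Δλ = 0.2618 rad.
cos c = sin φ₁ sin φ₂ + cos φ₁ cos φ₂ cos Δλ = (0.0000)(0.7071) + (1.0000)(0.7071)(0.9659) = 0.68301,
so c = arccos(0.68301) = 0.81892 rad.
Distance = R·c = 7947 × 0.8189 ≈ 6508 mi.

6508 mi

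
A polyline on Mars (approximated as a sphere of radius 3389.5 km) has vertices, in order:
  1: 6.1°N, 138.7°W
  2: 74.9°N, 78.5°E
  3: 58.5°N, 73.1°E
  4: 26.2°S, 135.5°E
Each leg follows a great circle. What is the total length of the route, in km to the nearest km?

Leg 1→2: central angle 1.6747 rad, distance 5676.4 km.
Leg 2→3: central angle 0.2884 rad, distance 977.4 km.
Leg 3→4: central angle 1.7307 rad, distance 5866.3 km.
Total: 5676.4 + 977.4 + 5866.3 ≈ 12520 km.

12520 km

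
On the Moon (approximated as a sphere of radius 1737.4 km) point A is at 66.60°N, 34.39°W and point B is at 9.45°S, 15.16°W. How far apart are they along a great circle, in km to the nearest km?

Let φ₁ = 1.1624 rad, φ₂ = -0.1649 rad, and Δλ = 0.3356 rad.
Haversine: a = sin²(Δφ/2) + cos φ₁ cos φ₂ sin²(Δλ/2) = 0.3795 + (0.3971)(0.9864)(0.0279) = 0.39039.
Central angle c = 2·arcsin(√a) = 1.34978 rad.
Distance = R·c = 1737.4 × 1.3498 ≈ 2345 km.

2345 km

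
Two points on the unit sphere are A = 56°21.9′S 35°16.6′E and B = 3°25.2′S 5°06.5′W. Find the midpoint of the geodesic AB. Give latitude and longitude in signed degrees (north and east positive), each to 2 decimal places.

-31.35°, 9.07°

The central angle between A and B is δ = 1.0806 rad.
With f = 0.5, the slerp weights are sin((1−f)δ)/sin δ = 0.5830 and sin(fδ)/sin δ = 0.5830.
Weighted sum of the unit vectors: (0.5830)·(0.4522,0.3199,-0.8326) + (0.5830)·(0.9943,-0.0889,-0.0597) = (0.8433, 0.1347, -0.5202).
Converting back: φ = atan2(z, √(x²+y²)) = -31.35°, λ = atan2(y, x) = 9.07°.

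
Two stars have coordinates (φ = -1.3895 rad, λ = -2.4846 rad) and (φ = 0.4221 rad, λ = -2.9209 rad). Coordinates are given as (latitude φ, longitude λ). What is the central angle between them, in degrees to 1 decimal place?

104.7°

Let φ₁ = -1.3895 rad, φ₂ = 0.4221 rad, and Δλ = -0.4363 rad.
cos c = sin φ₁ sin φ₂ + cos φ₁ cos φ₂ cos Δλ = (-0.9836)(0.4097) + (0.1803)(0.9122)(0.9063) = -0.25389,
so c = arccos(-0.25389) = 1.82750 rad.
So the angular separation is 104.7°.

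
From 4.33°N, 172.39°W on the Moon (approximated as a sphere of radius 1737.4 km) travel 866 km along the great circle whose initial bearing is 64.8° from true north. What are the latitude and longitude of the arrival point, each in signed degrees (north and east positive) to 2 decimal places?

15.62°, -145.70°

Angular distance δ = d/R = 866/1737.4 = 0.49845 rad; initial bearing θ = 1.1310 rad.
sin φ₂ = sin φ₁ cos δ + cos φ₁ sin δ cos θ = (0.0755)(0.8783) + (0.9971)(0.4781)(0.4258) = 0.2693, so φ₂ = 15.62°.
Δλ = atan2(sin θ sin δ cos φ₁, cos δ − sin φ₁ sin φ₂) = atan2(0.4313, 0.8580) = 26.689°.
λ₂ = -172.390° + 26.689° = -145.70°.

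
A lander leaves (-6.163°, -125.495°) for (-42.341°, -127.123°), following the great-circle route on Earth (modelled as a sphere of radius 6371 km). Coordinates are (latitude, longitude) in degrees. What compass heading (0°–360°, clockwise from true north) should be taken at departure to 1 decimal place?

182.0°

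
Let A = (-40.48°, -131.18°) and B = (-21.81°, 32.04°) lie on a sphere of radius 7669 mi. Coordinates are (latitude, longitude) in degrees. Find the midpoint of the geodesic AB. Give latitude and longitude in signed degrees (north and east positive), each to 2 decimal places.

The central angle between A and B is δ = 2.0208 rad.
With f = 0.5, the slerp weights are sin((1−f)δ)/sin δ = 0.9407 and sin(fδ)/sin δ = 0.9407.
Weighted sum of the unit vectors: (0.9407)·(-0.5008,-0.5725,-0.6492) + (0.9407)·(0.7870,0.4925,-0.3715) = (0.2692, -0.0752, -0.9601).
Converting back: φ = atan2(z, √(x²+y²)) = -73.77°, λ = atan2(y, x) = -15.61°.

-73.77°, -15.61°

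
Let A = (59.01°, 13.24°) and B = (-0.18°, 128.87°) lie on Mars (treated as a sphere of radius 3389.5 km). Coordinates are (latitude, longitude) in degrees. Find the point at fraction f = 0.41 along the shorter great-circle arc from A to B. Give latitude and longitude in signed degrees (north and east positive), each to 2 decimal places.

Central angle δ = 1.7982 rad. Interpolating on the sphere with fraction f = 0.41:
P = [sin((1−f)δ)·A + sin(fδ)·B] / sin δ = 0.8959·A + 0.6900·B in Cartesian coordinates,
giving P = (0.0160, 0.6429, 0.7658), i.e. latitude 49.98°, longitude 88.58°.

49.98°, 88.58°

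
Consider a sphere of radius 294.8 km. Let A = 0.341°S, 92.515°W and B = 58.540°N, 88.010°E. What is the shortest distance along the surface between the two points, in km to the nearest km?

In radians: φ₁ = -0.0060, φ₂ = 1.0217, Δλ = -179.475° = -3.1324 rad.
Haversine: a = sin²(Δφ/2) + cos φ₁ cos φ₂ sin²(Δλ/2) = 0.2416 + (1.0000)(0.5219)(1.0000) = 0.76347.
Central angle c = 2·arcsin(√a) = 2.12580 rad.
Distance = R·c = 294.8 × 2.1258 ≈ 627 km.

627 km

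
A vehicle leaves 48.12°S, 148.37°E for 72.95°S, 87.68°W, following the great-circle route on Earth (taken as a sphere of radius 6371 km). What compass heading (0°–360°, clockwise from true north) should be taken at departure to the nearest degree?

162°

Δλ = 123.950° = 2.1633 rad.
y = sin Δλ · cos φ₂ = (0.8295)(0.2932) = 0.2432
x = cos φ₁ sin φ₂ − sin φ₁ cos φ₂ cos Δλ = (0.6676)(-0.9560) − (-0.7445)(0.2932)(-0.5585) = -0.7601
θ = atan2(y, x) = 162.26°, so the bearing is 162°.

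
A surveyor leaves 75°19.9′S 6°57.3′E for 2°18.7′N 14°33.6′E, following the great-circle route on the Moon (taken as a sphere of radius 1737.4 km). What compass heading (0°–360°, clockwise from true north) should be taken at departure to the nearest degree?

8°

With φ₁ = -1.3148, φ₂ = 0.0403, Δλ = 0.1327 rad, the forward-azimuth formula gives
θ = atan2( sin Δλ cos φ₂ , cos φ₁ sin φ₂ − sin φ₁ cos φ₂ cos Δλ ) = atan2(0.1322, 0.9683) = 7.78°.
So the initial bearing is 8°.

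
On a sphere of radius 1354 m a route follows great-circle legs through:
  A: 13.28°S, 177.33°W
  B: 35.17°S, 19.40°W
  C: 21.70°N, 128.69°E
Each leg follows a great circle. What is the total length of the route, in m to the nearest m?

Leg A→B: central angle 2.2205 rad, distance 3006.6 m.
Leg B→C: central angle 2.6016 rad, distance 3522.6 m.
Total: 3006.6 + 3522.6 ≈ 6529 m.

6529 m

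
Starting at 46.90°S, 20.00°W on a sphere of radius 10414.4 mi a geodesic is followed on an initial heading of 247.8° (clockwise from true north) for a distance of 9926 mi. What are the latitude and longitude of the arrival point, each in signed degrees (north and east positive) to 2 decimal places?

-39.30°, -97.25°

Angular distance δ = d/R = 9926/10414.4 = 0.95310 rad; initial bearing θ = 4.3249 rad.
sin φ₂ = sin φ₁ cos δ + cos φ₁ sin δ cos θ = (-0.7302)(0.5792) + (0.6833)(0.8152)(-0.3778) = -0.6333, so φ₂ = -39.30°.
Δλ = atan2(sin θ sin δ cos φ₁, cos δ − sin φ₁ sin φ₂) = atan2(-0.5157, 0.1167) = -77.248°.
λ₂ = -20.000° − 77.248° = -97.25°.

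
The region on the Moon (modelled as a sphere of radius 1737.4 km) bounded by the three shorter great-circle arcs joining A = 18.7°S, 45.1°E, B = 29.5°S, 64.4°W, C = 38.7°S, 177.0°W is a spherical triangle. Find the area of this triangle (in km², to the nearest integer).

6112456 km²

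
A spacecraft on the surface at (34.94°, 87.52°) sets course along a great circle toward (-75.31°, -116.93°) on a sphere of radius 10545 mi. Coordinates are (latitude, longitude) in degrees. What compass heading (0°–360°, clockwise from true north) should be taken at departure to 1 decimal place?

171.0°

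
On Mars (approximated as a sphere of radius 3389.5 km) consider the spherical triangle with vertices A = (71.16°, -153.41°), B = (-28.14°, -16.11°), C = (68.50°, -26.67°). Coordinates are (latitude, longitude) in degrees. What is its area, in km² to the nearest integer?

Side lengths (central angles): a = 1.6922, b = 0.6270, c = 2.2858 rad; semiperimeter s = 2.3025.
By l'Huilier's theorem, tan(E/4) = √[tan(s/2) tan((s−a)/2) tan((s−b)/2) tan((s−c)/2)], giving spherical excess E = 0.3231 rad.
Area = E·R² = 0.3231 × (3389.5)² ≈ 3711888 km².

3711888 km²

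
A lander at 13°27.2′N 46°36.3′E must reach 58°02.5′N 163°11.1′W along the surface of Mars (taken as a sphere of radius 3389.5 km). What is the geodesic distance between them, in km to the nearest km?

6178 km

With latitudes φ₁ = 13.453°, φ₂ = 58.042° and longitude difference Δλ = 150.210°:
cos c = sin φ₁ sin φ₂ + cos φ₁ cos φ₂ cos Δλ = (0.2327)(0.8484) + (0.9726)(0.5293)(-0.8679) = -0.24936,
so c = arccos(-0.24936) = 1.82282 rad.
Distance = R·c = 3389.5 × 1.8228 ≈ 6178 km.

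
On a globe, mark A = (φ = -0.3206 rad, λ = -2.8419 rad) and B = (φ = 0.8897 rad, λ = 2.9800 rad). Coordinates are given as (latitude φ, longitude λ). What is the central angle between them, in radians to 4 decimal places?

1.2763 rad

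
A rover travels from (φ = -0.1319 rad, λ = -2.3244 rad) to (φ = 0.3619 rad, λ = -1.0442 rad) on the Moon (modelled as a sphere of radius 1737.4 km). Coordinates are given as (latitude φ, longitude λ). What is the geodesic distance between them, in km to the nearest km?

Let φ₁ = -0.1319 rad, φ₂ = 0.3619 rad, and Δλ = 1.2802 rad.
Haversine: a = sin²(Δφ/2) + cos φ₁ cos φ₂ sin²(Δλ/2) = 0.0597 + (0.9913)(0.9352)(0.3567) = 0.39046.
Central angle c = 2·arcsin(√a) = 1.34993 rad.
Distance = R·c = 1737.4 × 1.3499 ≈ 2345 km.

2345 km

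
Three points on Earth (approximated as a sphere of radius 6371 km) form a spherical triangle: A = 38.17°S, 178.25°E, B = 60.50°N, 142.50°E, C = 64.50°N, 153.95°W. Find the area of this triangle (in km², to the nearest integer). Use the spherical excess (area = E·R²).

25746071 km²

Side lengths (central angles): a = 0.4949, b = 1.8322, c = 1.7964 rad; semiperimeter s = 2.0617.
By l'Huilier's theorem, tan(E/4) = √[tan(s/2) tan((s−a)/2) tan((s−b)/2) tan((s−c)/2)], giving spherical excess E = 0.6343 rad.
Area = E·R² = 0.6343 × (6371)² ≈ 25746071 km².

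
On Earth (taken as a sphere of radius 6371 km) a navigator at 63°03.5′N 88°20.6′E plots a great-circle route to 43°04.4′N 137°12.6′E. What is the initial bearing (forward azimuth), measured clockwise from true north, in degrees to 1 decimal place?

102.2°

Δλ = 48.867° = 0.8529 rad.
y = sin Δλ · cos φ₂ = (0.7532)(0.7305) = 0.5502
x = cos φ₁ sin φ₂ − sin φ₁ cos φ₂ cos Δλ = (0.4531)(0.6829) − (0.8915)(0.7305)(0.6578) = -0.1189
θ = atan2(y, x) = 102.20°, so the bearing is 102.2°.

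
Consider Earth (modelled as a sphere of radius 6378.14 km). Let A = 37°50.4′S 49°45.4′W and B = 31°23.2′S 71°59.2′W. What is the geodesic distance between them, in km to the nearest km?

2153 km

With latitudes φ₁ = -37.840°, φ₂ = -31.387° and longitude difference Δλ = -22.230°:
cos c = sin φ₁ sin φ₂ + cos φ₁ cos φ₂ cos Δλ = (-0.6135)(-0.5208) + (0.7897)(0.8537)(0.9257) = 0.94355,
so c = arccos(0.94355) = 0.33759 rad.
Distance = R·c = 6378.14 × 0.3376 ≈ 2153 km.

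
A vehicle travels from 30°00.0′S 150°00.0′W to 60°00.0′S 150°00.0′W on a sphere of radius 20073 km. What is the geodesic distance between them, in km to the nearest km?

With latitudes φ₁ = -30.000°, φ₂ = -60.000° and longitude difference Δλ = 0.000°:
Haversine: a = sin²(Δφ/2) + cos φ₁ cos φ₂ sin²(Δλ/2) = 0.0670 + (0.8660)(0.5000)(0.0000) = 0.06699.
Central angle c = 2·arcsin(√a) = 0.52360 rad.
Distance = R·c = 20073 × 0.5236 ≈ 10510 km.

10510 km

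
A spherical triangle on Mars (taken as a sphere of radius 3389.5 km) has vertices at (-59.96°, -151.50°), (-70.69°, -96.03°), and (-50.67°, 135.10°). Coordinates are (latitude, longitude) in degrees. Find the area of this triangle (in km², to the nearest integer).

Side lengths (central angles): a = 0.9292, b = 0.7071, c = 0.4256 rad; semiperimeter s = 1.0309.
By l'Huilier's theorem, tan(E/4) = √[tan(s/2) tan((s−a)/2) tan((s−b)/2) tan((s−c)/2)], giving spherical excess E = 0.1533 rad.
Area = E·R² = 0.1533 × (3389.5)² ≈ 1761776 km².

1761776 km²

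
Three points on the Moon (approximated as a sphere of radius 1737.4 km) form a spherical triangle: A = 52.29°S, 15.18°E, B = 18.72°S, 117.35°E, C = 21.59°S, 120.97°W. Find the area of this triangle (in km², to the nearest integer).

5714212 km²

Side lengths (central angles): a = 1.9224, b = 1.6901, c = 1.4386 rad; semiperimeter s = 2.5256.
By l'Huilier's theorem, tan(E/4) = √[tan(s/2) tan((s−a)/2) tan((s−b)/2) tan((s−c)/2)], giving spherical excess E = 1.8930 rad.
Area = E·R² = 1.8930 × (1737.4)² ≈ 5714212 km².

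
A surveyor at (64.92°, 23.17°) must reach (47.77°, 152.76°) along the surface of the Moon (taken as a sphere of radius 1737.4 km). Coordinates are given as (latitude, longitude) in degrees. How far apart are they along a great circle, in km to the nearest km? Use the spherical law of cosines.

Let φ₁ = 1.1331 rad, φ₂ = 0.8337 rad, and Δλ = 2.2618 rad.
cos c = sin φ₁ sin φ₂ + cos φ₁ cos φ₂ cos Δλ = (0.9057)(0.7405) + (0.4239)(0.6721)(-0.6373) = 0.48908,
so c = arccos(0.48908) = 1.05976 rad.
Distance = R·c = 1737.4 × 1.0598 ≈ 1841 km.

1841 km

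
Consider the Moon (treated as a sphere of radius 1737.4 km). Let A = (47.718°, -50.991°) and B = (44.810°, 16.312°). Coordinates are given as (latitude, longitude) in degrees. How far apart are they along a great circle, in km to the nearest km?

1368 km

With latitudes φ₁ = 47.718°, φ₂ = 44.810° and longitude difference Δλ = 67.303°:
cos c = sin φ₁ sin φ₂ + cos φ₁ cos φ₂ cos Δλ = (0.7398)(0.7048) + (0.6728)(0.7094)(0.3859) = 0.70558,
so c = arccos(0.70558) = 0.78755 rad.
Distance = R·c = 1737.4 × 0.7876 ≈ 1368 km.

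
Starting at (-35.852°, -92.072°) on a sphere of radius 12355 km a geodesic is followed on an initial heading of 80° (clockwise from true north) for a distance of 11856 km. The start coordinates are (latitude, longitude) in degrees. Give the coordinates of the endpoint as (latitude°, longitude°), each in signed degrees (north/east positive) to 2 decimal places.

Angular distance δ = d/R = 11856/12355 = 0.95961 rad; initial bearing θ = 1.3963 rad.
sin φ₂ = sin φ₁ cos δ + cos φ₁ sin δ cos θ = (-0.5857)(0.5738) + (0.8105)(0.8190)(0.1736) = -0.2208, so φ₂ = -12.76°.
Δλ = atan2(sin θ sin δ cos φ₁, cos δ − sin φ₁ sin φ₂) = atan2(0.6537, 0.4445) = 55.786°.
λ₂ = -92.072° + 55.786° = -36.29°.

-12.76°, -36.29°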